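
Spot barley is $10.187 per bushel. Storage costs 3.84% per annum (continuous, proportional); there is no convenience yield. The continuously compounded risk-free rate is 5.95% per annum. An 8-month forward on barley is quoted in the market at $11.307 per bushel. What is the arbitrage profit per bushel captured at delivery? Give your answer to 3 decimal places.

Fair forward: F* = S·e^(carry·T), with carry = (r + u) = 0.0595 + 0.0384 = 0.0979
F* = 10.187 · e^(0.0979 × 8/12) = 10.187 · e^0.065267 = 10.187 × 1.067444 = $10.8741
Market $11.307 > fair $10.8741: forward overpriced → cash-and-carry (buy spot, short the forward).
At maturity, profit = |F_mkt − F*| = |11.307 − 10.8741| = $0.433 per bushel

$0.433 per bushel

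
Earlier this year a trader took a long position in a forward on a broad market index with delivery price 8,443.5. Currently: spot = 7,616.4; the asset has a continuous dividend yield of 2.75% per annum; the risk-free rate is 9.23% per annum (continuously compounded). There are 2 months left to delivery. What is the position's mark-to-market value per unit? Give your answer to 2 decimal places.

-733.03

Current fair forward for the remaining 2 months: F = S·e^((r − q)·T), (r − q) = 0.0923 − 0.0275 = 0.0648
F = 7616.4 · e^(0.0648 × 2/12) = 7616.4 × 1.01085853 = 7699.1029
Value of long forward = (F − K)·e^(−rT) = (7699.1029 − 8443.5) · e^(−0.0923·2/12)
= -744.3971 × 0.98473439 = -733.03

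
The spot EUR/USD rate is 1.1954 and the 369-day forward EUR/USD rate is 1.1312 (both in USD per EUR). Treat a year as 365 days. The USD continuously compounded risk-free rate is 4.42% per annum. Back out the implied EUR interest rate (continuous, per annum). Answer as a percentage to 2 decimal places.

9.88%

F = S·e^((r_USD − r_EUR)T) ⇒ r_EUR = r_USD − ln(F/S)/T
ln(1.1312/1.1954) = -0.055202; /(369/365) = -0.054604
r_EUR = 0.0442 + 0.054604 = 0.098804
r_EUR = 9.88%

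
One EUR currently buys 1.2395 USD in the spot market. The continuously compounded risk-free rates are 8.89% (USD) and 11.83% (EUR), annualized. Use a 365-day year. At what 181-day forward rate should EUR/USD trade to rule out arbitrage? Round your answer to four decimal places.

F = S·e^((r_USD − r_EUR)T) = 1.2395 · e^((0.0889 − 0.1183) × 181/365)
= 1.2395 · e^-0.014579 = 1.2395 × 0.985527
F = 1.2216 USD per EUR

1.2216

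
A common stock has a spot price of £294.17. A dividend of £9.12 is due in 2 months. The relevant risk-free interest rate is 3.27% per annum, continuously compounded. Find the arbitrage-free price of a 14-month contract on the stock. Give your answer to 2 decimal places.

PV(dividends) I = 9.12·e^(−0.0327·2/12)
I = 9.0704
F = (S − I)·e^(rT) = (294.17 − 9.0704) · e^(0.0327·14/12)
= 285.0996 · e^0.038150 = 285.0996 × 1.038887 = £296.19

£296.19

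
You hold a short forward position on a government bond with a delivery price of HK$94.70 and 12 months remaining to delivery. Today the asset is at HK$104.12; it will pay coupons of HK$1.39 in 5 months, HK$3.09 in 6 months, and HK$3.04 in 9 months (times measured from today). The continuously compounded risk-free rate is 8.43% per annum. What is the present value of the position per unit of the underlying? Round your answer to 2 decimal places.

-HK$9.92

PV(remaining coupons) I = 1.39·e^(−0.0843·5/12) + 3.09·e^(−0.0843·6/12) + 3.04·e^(−0.0843·9/12) = 7.1582
Current forward F = (S − I)·e^(rT) = (104.12 − 7.1582)·e^(0.0843·12/12) = 96.9618 × 1.087955 = 105.4901
Value (long) = (F − K)·e^(−rT) = (105.4901 − 94.70) × 0.919155 = 9.9178
Short position value = −(long value) = -HK$9.92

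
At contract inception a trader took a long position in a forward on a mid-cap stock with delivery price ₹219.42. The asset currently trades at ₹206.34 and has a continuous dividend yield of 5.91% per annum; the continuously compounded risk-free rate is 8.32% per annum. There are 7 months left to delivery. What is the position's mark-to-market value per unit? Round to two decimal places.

Current fair forward for the remaining 7 months: F = S·e^((r − q)·T), (r − q) = 0.0832 − 0.0591 = 0.0241
F = 206.34 · e^(0.0241 × 7/12) = 206.34 × 1.014158 = 209.2614
Value of long forward = (F − K)·e^(−rT) = (209.2614 − 219.42) · e^(−0.0832·7/12)
= -10.1586 × 0.952626 = -9.68

-₹9.68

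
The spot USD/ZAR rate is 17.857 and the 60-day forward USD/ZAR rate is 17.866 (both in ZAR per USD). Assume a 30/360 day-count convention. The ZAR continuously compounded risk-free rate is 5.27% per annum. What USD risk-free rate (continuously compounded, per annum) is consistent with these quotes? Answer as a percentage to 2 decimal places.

F = S·e^((r_ZAR − r_USD)T) ⇒ r_USD = r_ZAR − ln(F/S)/T
ln(17.866/17.857) = 0.000504; /(60/360) = 0.003024
r_USD = 0.0527 − 0.003024 = 0.049676
r_USD = 4.97%

4.97%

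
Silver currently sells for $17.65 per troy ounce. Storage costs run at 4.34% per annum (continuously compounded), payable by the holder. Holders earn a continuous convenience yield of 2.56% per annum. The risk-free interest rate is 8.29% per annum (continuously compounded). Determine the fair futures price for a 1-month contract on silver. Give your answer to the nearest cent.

$17.80 per troy ounce

Net carry = r + u − y = 0.0829 + 0.0434 − 0.0256 = 0.1007
F = S·e^((r+u−y)T) = 17.65 · e^(0.1007 × 1/12) = 17.65 · e^0.008392
= 17.65 × 1.008427 = $17.80 per troy ounce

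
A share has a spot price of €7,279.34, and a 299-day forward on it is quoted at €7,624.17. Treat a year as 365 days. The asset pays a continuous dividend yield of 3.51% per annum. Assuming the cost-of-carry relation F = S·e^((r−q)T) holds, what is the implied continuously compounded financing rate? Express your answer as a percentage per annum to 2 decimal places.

9.16%

From F = S·e^((r−q)T): (r − q) = ln(F/S)/T
ln(7624.17/7279.34) = ln(1.047371) = 0.046283
(r − q) = 0.046283 / (299/365) = 0.056499
r = ln(F/S)/T + q = 0.056499 + 0.0351 = 0.091599
r = 9.16%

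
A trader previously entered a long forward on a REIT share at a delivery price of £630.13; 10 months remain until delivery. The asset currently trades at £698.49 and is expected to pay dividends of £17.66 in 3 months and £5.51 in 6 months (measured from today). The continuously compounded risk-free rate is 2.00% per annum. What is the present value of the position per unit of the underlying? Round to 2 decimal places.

£55.75

PV(remaining dividends) I = 17.66·e^(−0.0200·3/12) + 5.51·e^(−0.0200·6/12) = 23.0271
Current forward F = (S − I)·e^(rT) = (698.49 − 23.0271)·e^(0.0200·10/12) = 675.4629 × 1.016806 = 686.8147
Value (long) = (F − K)·e^(−rT) = (686.8147 − 630.13) × 0.983471 = 55.7478
Value = £55.75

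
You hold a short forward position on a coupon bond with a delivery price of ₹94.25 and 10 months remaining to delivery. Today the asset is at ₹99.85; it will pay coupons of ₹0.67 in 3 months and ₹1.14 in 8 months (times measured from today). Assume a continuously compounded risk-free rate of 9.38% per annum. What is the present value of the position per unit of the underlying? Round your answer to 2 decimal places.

PV(remaining coupons) I = 0.67·e^(−0.0938·3/12) + 1.14·e^(−0.0938·8/12) = 1.7254
Current forward F = (S − I)·e^(rT) = (99.85 − 1.7254)·e^(0.0938·10/12) = 98.1246 × 1.081303 = 106.1024
Value (long) = (F − K)·e^(−rT) = (106.1024 − 94.25) × 0.924810 = 10.9612
Short position value = −(long value) = -₹10.96

-₹10.96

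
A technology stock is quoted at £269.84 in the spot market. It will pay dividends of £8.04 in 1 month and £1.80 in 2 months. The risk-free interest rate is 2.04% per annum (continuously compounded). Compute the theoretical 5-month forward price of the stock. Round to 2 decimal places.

PV(dividends) I = 8.04·e^(−0.0204·1/12) + 1.80·e^(−0.0204·2/12)
I = 8.0263 + 1.7939 = 9.8202
F = (S − I)·e^(rT) = (269.84 − 9.8202) · e^(0.0204·5/12)
= 260.0198 · e^0.008500 = 260.0198 × 1.008536 = £262.24

£262.24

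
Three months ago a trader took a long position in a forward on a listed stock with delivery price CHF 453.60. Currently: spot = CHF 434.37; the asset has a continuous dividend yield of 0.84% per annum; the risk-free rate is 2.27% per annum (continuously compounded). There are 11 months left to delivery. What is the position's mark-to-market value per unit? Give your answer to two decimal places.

-CHF 13.22

Current fair forward for the remaining 11 months: F = S·e^((r − q)·T), (r − q) = 0.0227 − 0.0084 = 0.0143
F = 434.37 · e^(0.0143 × 11/12) = 434.37 × 1.013195 = 440.1015
Value of long forward = (F − K)·e^(−rT) = (440.1015 − 453.60) · e^(−0.0227·11/12)
= -13.4985 × 0.979407 = -13.22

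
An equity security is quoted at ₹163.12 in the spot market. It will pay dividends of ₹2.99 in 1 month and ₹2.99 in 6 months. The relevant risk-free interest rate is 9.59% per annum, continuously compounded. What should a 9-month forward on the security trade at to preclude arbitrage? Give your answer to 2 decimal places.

PV(dividends) I = 2.99·e^(−0.0959·1/12) + 2.99·e^(−0.0959·6/12)
I = 2.9662 + 2.8500 = 5.8162
F = (S − I)·e^(rT) = (163.12 − 5.8162) · e^(0.0959·9/12)
= 157.3038 · e^0.071925 = 157.3038 × 1.074575 = ₹169.03

₹169.03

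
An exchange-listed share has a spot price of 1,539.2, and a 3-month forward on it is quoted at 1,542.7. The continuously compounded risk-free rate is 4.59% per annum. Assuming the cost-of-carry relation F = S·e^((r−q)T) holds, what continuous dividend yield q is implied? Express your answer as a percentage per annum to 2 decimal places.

3.68%

From F = S·e^((r−q)T): (r − q) = ln(F/S)/T
ln(1542.7/1539.2) = ln(1.002274) = 0.002271
(r − q) = 0.002271 / (3/12) = 0.009084
q = r − ln(F/S)/T = 0.0459 − 0.009084 = 0.036816
q = 3.68%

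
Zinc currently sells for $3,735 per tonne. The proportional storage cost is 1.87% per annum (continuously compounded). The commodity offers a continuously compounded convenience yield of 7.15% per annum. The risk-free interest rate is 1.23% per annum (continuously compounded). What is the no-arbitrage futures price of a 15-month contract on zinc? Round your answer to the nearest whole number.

$3,551 per tonne

Net carry = r + u − y = 0.0123 + 0.0187 − 0.0715 = -0.0405
F = S·e^((r+u−y)T) = 3735 · e^(-0.0405 × 15/12) = 3735 · e^-0.050625
= 3735 × 0.950635 = $3,551 per tonne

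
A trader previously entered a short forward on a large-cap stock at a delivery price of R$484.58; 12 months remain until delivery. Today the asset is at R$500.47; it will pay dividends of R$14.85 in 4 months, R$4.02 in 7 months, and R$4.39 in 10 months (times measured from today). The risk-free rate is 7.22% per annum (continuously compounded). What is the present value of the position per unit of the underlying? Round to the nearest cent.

-R$27.16

PV(remaining dividends) I = 14.85·e^(−0.0722·4/12) + 4.02·e^(−0.0722·7/12) + 4.39·e^(−0.0722·10/12) = 22.4847
Current forward F = (S − I)·e^(rT) = (500.47 − 22.4847)·e^(0.0722·12/12) = 477.9853 × 1.074870 = 513.7721
Value (long) = (F − K)·e^(−rT) = (513.7721 − 484.58) × 0.930345 = 27.1587
Short position value = −(long value) = -R$27.16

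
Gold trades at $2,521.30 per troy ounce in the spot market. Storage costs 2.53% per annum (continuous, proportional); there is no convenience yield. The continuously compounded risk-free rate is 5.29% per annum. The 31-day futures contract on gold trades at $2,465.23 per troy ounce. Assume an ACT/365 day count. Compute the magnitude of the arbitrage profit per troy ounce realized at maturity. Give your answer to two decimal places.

Fair futures: F* = S·e^(carry·T), with carry = (r + u) = 0.0529 + 0.0253 = 0.0782
F* = 2521.30 · e^(0.0782 × 31/365) = 2521.30 · e^0.00664164 = 2521.30 × 1.00666374 = $2538.1013
Market $2465.23 < fair $2538.1013: forward underpriced → reverse cash-and-carry (short spot, go long the forward).
At maturity, profit = |F_mkt − F*| = |2465.23 − 2538.1013| = $72.87 per troy ounce

$72.87 per troy ounce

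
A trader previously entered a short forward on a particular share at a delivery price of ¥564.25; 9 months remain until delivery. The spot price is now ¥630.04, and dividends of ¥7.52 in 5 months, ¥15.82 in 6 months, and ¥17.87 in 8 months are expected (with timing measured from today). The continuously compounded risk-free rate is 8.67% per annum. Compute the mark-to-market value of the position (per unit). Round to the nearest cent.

PV(remaining dividends) I = 7.52·e^(−0.0867·5/12) + 15.82·e^(−0.0867·6/12) + 17.87·e^(−0.0867·8/12) = 39.2684
Current forward F = (S − I)·e^(rT) = (630.04 − 39.2684)·e^(0.0867·9/12) = 590.7716 × 1.067186 = 630.4632
Value (long) = (F − K)·e^(−rT) = (630.4632 − 564.25) × 0.937044 = 62.0447
Short position value = −(long value) = -¥62.04

-¥62.04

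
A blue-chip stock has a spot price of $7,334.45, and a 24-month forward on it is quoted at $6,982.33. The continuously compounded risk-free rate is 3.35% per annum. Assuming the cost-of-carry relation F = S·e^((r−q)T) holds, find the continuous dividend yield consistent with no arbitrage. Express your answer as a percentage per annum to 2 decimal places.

5.81%

From F = S·e^((r−q)T): (r − q) = ln(F/S)/T
ln(6982.33/7334.45) = ln(0.951991) = -0.049200
(r − q) = -0.049200 / (24/12) = -0.024600
q = r − ln(F/S)/T = 0.0335 + 0.024600 = 0.058100
q = 5.81%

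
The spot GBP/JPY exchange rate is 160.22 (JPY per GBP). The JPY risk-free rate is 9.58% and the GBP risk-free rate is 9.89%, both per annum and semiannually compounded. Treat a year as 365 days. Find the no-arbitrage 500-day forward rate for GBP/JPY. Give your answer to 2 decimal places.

By covered interest parity, F = S · (1+r_JPY/2)^(2T) / (1+r_GBP/2)^(2T)
= 160.22 × 1.136765 / 1.141378 = 160.22 × 0.995958
F = 159.57 JPY per GBP

159.57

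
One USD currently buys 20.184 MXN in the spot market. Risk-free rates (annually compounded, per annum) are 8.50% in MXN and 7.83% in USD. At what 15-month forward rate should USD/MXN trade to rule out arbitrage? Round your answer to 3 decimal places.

20.341

By covered interest parity, F = S · (1+r_MXN)^T / (1+r_USD)^T
= 20.184 × 1.107356 / 1.098815 = 20.184 × 1.007773
F = 20.341 MXN per USD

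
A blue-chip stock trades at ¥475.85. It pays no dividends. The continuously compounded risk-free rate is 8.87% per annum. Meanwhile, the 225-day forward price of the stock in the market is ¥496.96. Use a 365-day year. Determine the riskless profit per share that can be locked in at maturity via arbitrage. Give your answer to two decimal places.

¥5.63 per share

Fair forward: F* = S·e^(carry·T), with carry = r = 0.0887
F* = 475.85 · e^(0.0887 × 225/365) = 475.85 · e^0.054678 = 475.85 × 1.056200 = ¥502.5928
Market ¥496.96 < fair ¥502.5928: forward underpriced → reverse cash-and-carry (short spot, go long the forward).
At maturity, profit = |F_mkt − F*| = |496.96 − 502.5928| = ¥5.63 per share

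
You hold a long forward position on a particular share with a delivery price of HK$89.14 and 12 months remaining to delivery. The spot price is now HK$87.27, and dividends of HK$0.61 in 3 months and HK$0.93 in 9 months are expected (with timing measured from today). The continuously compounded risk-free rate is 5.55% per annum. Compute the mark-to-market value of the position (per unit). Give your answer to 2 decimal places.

PV(remaining dividends) I = 0.61·e^(−0.0555·3/12) + 0.93·e^(−0.0555·9/12) = 1.4937
Current forward F = (S − I)·e^(rT) = (87.27 − 1.4937)·e^(0.0555·12/12) = 85.7763 × 1.057069 = 90.6715
Value (long) = (F − K)·e^(−rT) = (90.6715 − 89.14) × 0.946012 = 1.4488
Value = HK$1.45

HK$1.45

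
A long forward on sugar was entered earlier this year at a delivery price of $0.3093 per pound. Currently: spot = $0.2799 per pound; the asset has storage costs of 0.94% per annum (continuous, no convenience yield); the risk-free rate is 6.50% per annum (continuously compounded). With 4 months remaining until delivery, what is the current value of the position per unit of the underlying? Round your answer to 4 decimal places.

Current fair forward for the remaining 4 months: F = S·e^((r + u)·T), (r + u) = 0.0650 + 0.0094 = 0.0744
F = 0.2799 · e^(0.0744 × 4/12) = 0.2799 × 1.025110 = 0.2869
Value of long forward = (F − K)·e^(−rT) = (0.2869 − 0.3093) · e^(−0.0650·4/12)
= -0.0224 × 0.978566 = -0.0219

-$0.0219 per pound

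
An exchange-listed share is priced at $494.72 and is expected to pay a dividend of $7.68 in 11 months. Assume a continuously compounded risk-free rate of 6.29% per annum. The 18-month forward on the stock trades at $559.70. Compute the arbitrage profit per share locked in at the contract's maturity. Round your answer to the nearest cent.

$24.00 per share

PV(dividends) I = 7.68·e^(−0.0629·11/12) = 7.2497
Fair forward F* = (S − I)·e^(rT) = (494.72 − 7.2497)·e^0.094350 = 487.4703 × 1.098944 = 535.7026
Market $559.70 > fair 535.7026: forward overpriced → cash-and-carry (borrow at r, buy the stock and collect the dividends, short the forward).
Profit at T = |F_mkt − F*| = |559.70 − 535.7026| = $24.00 per share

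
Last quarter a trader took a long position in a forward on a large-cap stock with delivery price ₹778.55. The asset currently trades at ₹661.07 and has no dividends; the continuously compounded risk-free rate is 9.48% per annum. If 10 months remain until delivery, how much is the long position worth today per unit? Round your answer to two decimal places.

Current fair forward for the remaining 10 months: F = S·e^(r·T), r = 0.0948
F = 661.07 · e^(0.0948 × 10/12) = 661.07 × 1.082204 = 715.4126
Value of long forward = (F − K)·e^(−rT) = (715.4126 − 778.55) · e^(−0.0948·10/12)
= -63.1374 × 0.924040 = -58.34

-₹58.34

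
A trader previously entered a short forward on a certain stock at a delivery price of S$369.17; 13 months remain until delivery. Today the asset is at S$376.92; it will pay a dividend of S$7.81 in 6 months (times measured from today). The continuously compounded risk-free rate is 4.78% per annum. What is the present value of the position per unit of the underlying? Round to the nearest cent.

-S$18.75

PV(remaining dividends) I = 7.81·e^(−0.0478·6/12) = 7.6256
Current forward F = (S − I)·e^(rT) = (376.92 − 7.6256)·e^(0.0478·13/12) = 369.2944 × 1.053148 = 388.9217
Value (long) = (F − K)·e^(−rT) = (388.9217 − 369.17) × 0.949535 = 18.7549
Short position value = −(long value) = -S$18.75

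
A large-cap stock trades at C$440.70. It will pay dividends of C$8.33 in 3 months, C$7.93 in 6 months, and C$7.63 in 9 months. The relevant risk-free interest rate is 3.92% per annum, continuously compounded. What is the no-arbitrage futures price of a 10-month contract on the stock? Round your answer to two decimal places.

C$431.12

PV(dividends) I = 8.33·e^(−0.0392·3/12) + 7.93·e^(−0.0392·6/12) + 7.63·e^(−0.0392·9/12)
I = 8.2488 + 7.7761 + 7.4089 = 23.4338
F = (S − I)·e^(rT) = (440.70 − 23.4338) · e^(0.0392·10/12)
= 417.2662 · e^0.032667 = 417.2662 × 1.033206 = C$431.12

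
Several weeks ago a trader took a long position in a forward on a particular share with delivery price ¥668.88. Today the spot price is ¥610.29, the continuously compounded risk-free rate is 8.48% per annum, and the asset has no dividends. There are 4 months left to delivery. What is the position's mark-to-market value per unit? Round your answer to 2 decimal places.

Current fair forward for the remaining 4 months: F = S·e^(r·T), r = 0.0848
F = 610.29 · e^(0.0848 × 4/12) = 610.29 × 1.028670 = 627.7870
Value of long forward = (F − K)·e^(−rT) = (627.7870 − 668.88) · e^(−0.0848·4/12)
= -41.0930 × 0.972129 = -39.95

-¥39.95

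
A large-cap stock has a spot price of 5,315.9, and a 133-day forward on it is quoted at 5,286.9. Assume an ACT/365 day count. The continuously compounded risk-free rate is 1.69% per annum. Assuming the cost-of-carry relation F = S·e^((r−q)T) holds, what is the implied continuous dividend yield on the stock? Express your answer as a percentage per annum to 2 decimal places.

3.19%

From F = S·e^((r−q)T): (r − q) = ln(F/S)/T
ln(5286.9/5315.9) = ln(0.994545) = -0.005470
(r − q) = -0.005470 / (133/365) = -0.015012
q = r − ln(F/S)/T = 0.0169 + 0.015012 = 0.031912
q = 3.19%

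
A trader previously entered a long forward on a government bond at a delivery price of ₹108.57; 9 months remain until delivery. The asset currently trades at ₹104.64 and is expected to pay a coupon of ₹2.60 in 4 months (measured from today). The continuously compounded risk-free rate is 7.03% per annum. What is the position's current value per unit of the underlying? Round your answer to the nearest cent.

-₹0.89

PV(remaining coupons) I = 2.60·e^(−0.0703·4/12) = 2.5398
Current forward F = (S − I)·e^(rT) = (104.64 − 2.5398)·e^(0.0703·9/12) = 102.1002 × 1.054140 = 107.6279
Value (long) = (F − K)·e^(−rT) = (107.6279 − 108.57) × 0.948641 = -0.8937
Value = -₹0.89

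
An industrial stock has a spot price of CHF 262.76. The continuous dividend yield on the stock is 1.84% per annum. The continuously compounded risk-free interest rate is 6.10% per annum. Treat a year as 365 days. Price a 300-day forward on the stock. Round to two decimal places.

F = S·e^((r − q)T) = 262.76 · e^((0.0610 − 0.0184) × 300/365)
= 262.76 · e^0.035014 = 262.76 × 1.035634
F = CHF 272.12

CHF 272.12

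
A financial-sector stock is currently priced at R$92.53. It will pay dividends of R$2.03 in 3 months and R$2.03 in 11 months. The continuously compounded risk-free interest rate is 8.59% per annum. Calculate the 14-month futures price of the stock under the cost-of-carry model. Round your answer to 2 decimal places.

R$98.01

PV(dividends) I = 2.03·e^(−0.0859·3/12) + 2.03·e^(−0.0859·11/12)
I = 1.9869 + 1.8763 = 3.8632
F = (S − I)·e^(rT) = (92.53 − 3.8632) · e^(0.0859·14/12)
= 88.6668 · e^0.100217 = 88.6668 × 1.105411 = R$98.01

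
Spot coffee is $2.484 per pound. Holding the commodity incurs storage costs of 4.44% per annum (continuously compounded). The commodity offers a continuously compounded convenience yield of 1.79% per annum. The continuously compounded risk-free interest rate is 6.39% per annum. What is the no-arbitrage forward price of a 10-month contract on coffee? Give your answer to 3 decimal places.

Net carry = r + u − y = 0.0639 + 0.0444 − 0.0179 = 0.0904
F = S·e^((r+u−y)T) = 2.484 · e^(0.0904 × 10/12) = 2.484 · e^0.075333
= 2.484 × 1.078243 = $2.678 per pound

$2.678 per pound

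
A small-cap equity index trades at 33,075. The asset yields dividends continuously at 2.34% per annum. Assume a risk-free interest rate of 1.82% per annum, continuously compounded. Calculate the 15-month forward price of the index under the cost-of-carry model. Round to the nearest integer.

32,861

F = S·e^((r − q)T) = 33075 · e^((0.0182 − 0.0234) × 15/12)
= 33075 · e^-0.006500 = 33075 × 0.993521
F = 32,861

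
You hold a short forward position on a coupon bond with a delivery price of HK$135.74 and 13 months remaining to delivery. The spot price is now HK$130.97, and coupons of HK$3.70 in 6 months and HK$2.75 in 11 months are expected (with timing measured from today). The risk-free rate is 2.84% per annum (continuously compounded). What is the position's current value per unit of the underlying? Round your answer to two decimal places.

PV(remaining coupons) I = 3.70·e^(−0.0284·6/12) + 2.75·e^(−0.0284·11/12) = 6.3272
Current forward F = (S − I)·e^(rT) = (130.97 − 6.3272)·e^(0.0284·13/12) = 124.6428 × 1.031245 = 128.5373
Value (long) = (F − K)·e^(−rT) = (128.5373 − 135.74) × 0.969702 = -6.9845
Short position value = −(long value) = HK$6.98

HK$6.98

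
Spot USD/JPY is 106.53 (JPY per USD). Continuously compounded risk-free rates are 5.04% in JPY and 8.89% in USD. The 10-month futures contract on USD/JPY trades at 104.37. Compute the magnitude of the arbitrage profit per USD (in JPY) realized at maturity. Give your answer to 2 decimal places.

1.20 per USD (in JPY)

Fair futures: F* = S·e^(carry·T), with carry = (r_JPY − r_USD) = 0.0504 − 0.0889 = -0.0385
F* = 106.53 · e^(-0.0385 × 10/12) = 106.53 · e^-0.032083 = 106.53 × 0.968426 = 103.1664
Market 104.37 > fair 103.1664: forward overpriced → cash-and-carry (buy spot, short the forward).
At maturity, profit = |F_mkt − F*| = |104.37 − 103.1664| = 1.20 per USD (in JPY)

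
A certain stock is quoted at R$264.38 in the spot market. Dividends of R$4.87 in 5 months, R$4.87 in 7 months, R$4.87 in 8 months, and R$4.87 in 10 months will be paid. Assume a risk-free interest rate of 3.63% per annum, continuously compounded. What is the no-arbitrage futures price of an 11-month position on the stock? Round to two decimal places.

R$253.64

PV(dividends) I = 4.87·e^(−0.0363·5/12) + 4.87·e^(−0.0363·7/12) + 4.87·e^(−0.0363·8/12) + 4.87·e^(−0.0363·10/12)
I = 4.7969 + 4.7680 + 4.7536 + 4.7249 = 19.0434
F = (S − I)·e^(rT) = (264.38 − 19.0434) · e^(0.0363·11/12)
= 245.3366 · e^0.033275 = 245.3366 × 1.033835 = R$253.64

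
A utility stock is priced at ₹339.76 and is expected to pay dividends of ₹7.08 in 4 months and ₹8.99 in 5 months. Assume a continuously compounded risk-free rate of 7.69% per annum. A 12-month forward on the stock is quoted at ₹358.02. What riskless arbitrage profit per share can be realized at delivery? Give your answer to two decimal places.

PV(dividends) I = 7.08·e^(−0.0769·4/12) + 8.99·e^(−0.0769·5/12) = 15.6073
Fair forward F* = (S − I)·e^(rT) = (339.76 − 15.6073)·e^0.076900 = 324.1527 × 1.079934 = 350.0635
Market ₹358.02 > fair 350.0635: forward overpriced → cash-and-carry (borrow at r, buy the stock and collect the dividends, short the forward).
Profit at T = |F_mkt − F*| = |358.02 − 350.0635| = ₹7.96 per share

₹7.96 per share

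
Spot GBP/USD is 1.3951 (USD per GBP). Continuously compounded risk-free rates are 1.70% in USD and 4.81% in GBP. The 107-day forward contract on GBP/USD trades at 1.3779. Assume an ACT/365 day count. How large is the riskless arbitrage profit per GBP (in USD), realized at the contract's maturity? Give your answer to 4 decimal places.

0.0045 per GBP (in USD)

Fair forward: F* = S·e^(carry·T), with carry = (r_USD − r_GBP) = 0.0170 − 0.0481 = -0.0311
F* = 1.3951 · e^(-0.0311 × 107/365) = 1.3951 · e^-0.009117 = 1.3951 × 0.990924 = 1.3824
Market 1.3779 < fair 1.3824: forward underpriced → reverse cash-and-carry (short spot, go long the forward).
At maturity, profit = |F_mkt − F*| = |1.3779 − 1.3824| = 0.0045 per GBP (in USD)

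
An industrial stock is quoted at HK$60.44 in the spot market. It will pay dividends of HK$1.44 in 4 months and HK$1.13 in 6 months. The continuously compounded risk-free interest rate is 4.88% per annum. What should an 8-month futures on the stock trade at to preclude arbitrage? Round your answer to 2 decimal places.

PV(dividends) I = 1.44·e^(−0.0488·4/12) + 1.13·e^(−0.0488·6/12)
I = 1.4168 + 1.1028 = 2.5196
F = (S − I)·e^(rT) = (60.44 − 2.5196) · e^(0.0488·8/12)
= 57.9204 · e^0.032533 = 57.9204 × 1.033068 = HK$59.84

HK$59.84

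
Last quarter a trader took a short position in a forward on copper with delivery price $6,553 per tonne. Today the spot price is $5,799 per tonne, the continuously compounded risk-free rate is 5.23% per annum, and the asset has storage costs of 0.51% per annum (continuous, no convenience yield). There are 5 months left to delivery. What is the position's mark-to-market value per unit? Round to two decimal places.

$600.41 per tonne

Current fair forward for the remaining 5 months: F = S·e^((r + u)·T), (r + u) = 0.0523 + 0.0051 = 0.0574
F = 5799 · e^(0.0574 × 5/12) = 5799 × 1.02420496 = 5939.3646
Value of long forward = (F − K)·e^(−rT) = (5939.3646 − 6553) · e^(−0.0523·5/12)
= -613.6354 × 0.97844406 = -600.41
Short position value = −(long value) = $600.41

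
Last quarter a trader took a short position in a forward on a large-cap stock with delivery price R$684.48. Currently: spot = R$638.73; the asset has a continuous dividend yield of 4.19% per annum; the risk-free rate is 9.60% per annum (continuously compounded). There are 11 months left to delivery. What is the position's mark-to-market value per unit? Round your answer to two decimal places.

R$12.16

Current fair forward for the remaining 11 months: F = S·e^((r − q)·T), (r − q) = 0.0960 − 0.0419 = 0.0541
F = 638.73 · e^(0.0541 × 11/12) = 638.73 × 1.050842 = 671.2043
Value of long forward = (F − K)·e^(−rT) = (671.2043 − 684.48) · e^(−0.0960·11/12)
= -13.2757 × 0.915761 = -12.16
Short position value = −(long value) = R$12.16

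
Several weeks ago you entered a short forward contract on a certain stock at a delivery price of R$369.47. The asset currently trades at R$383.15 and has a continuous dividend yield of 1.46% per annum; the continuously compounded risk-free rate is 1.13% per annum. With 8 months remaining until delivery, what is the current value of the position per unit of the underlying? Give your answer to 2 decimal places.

Current fair forward for the remaining 8 months: F = S·e^((r − q)·T), (r − q) = 0.0113 − 0.0146 = -0.0033
F = 383.15 · e^(-0.0033 × 8/12) = 383.15 × 0.997802 = 382.3078
Value of long forward = (F − K)·e^(−rT) = (382.3078 − 369.47) · e^(−0.0113·8/12)
= 12.8378 × 0.992495 = 12.74
Short position value = −(long value) = -R$12.74

-R$12.74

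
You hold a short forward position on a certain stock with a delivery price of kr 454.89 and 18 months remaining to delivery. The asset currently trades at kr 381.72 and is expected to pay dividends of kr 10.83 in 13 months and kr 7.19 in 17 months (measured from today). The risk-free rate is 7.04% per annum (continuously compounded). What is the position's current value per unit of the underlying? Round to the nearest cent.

kr 44.13

PV(remaining dividends) I = 10.83·e^(−0.0704·13/12) + 7.19·e^(−0.0704·17/12) = 16.5423
Current forward F = (S − I)·e^(rT) = (381.72 − 16.5423)·e^(0.0704·18/12) = 365.1777 × 1.111377 = 405.8501
Value (long) = (F − K)·e^(−rT) = (405.8501 − 454.89) × 0.899784 = -44.1253
Short position value = −(long value) = kr 44.13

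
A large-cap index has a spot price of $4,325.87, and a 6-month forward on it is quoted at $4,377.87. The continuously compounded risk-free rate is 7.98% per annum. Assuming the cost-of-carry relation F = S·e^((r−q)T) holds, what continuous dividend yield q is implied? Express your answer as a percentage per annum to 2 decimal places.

5.59%

From F = S·e^((r−q)T): (r − q) = ln(F/S)/T
ln(4377.87/4325.87) = ln(1.012021) = 0.011949
(r − q) = 0.011949 / (6/12) = 0.023898
q = r − ln(F/S)/T = 0.0798 − 0.023898 = 0.055902
q = 5.59%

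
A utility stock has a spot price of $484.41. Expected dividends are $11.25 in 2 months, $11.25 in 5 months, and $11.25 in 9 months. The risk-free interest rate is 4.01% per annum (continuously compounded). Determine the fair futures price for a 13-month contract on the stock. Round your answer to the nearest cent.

PV(dividends) I = 11.25·e^(−0.0401·2/12) + 11.25·e^(−0.0401·5/12) + 11.25·e^(−0.0401·9/12)
I = 11.1751 + 11.0636 + 10.9167 = 33.1554
F = (S − I)·e^(rT) = (484.41 − 33.1554) · e^(0.0401·13/12)
= 451.2546 · e^0.043442 = 451.2546 × 1.044399 = $471.29

$471.29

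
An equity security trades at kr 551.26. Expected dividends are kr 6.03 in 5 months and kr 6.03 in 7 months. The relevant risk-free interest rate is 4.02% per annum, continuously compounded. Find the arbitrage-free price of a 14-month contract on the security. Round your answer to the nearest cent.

kr 565.34

PV(dividends) I = 6.03·e^(−0.0402·5/12) + 6.03·e^(−0.0402·7/12)
I = 5.9298 + 5.8902 = 11.8200
F = (S − I)·e^(rT) = (551.26 − 11.8200) · e^(0.0402·14/12)
= 539.4400 · e^0.046900 = 539.4400 × 1.048017 = kr 565.34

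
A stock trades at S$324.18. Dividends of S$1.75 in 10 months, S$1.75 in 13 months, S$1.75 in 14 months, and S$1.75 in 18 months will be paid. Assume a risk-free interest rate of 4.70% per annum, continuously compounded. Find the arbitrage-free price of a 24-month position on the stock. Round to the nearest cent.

PV(dividends) I = 1.75·e^(−0.0470·10/12) + 1.75·e^(−0.0470·13/12) + 1.75·e^(−0.0470·14/12) + 1.75·e^(−0.0470·18/12)
I = 1.6828 + 1.6631 + 1.6566 + 1.6309 = 6.6334
F = (S − I)·e^(rT) = (324.18 − 6.6334) · e^(0.0470·24/12)
= 317.5466 · e^0.094000 = 317.5466 × 1.098560 = S$348.84

S$348.84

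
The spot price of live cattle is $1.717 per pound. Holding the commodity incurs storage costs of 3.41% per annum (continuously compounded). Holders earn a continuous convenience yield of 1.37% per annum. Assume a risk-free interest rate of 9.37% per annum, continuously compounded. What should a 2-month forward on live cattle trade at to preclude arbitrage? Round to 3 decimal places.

$1.750 per pound

Net carry = r + u − y = 0.0937 + 0.0341 − 0.0137 = 0.1141
F = S·e^((r+u−y)T) = 1.717 · e^(0.1141 × 2/12) = 1.717 · e^0.019017
= 1.717 × 1.019199 = $1.750 per pound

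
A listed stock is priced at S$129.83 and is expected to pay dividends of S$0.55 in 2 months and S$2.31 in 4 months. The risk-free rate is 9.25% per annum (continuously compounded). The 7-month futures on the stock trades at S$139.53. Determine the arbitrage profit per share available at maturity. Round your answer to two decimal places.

PV(dividends) I = 0.55·e^(−0.0925·2/12) + 2.31·e^(−0.0925·4/12) = 2.7814
Fair futures F* = (S − I)·e^(rT) = (129.83 − 2.7814)·e^0.053958 = 127.0486 × 1.055440 = 134.0922
Market S$139.53 > fair 134.0922: forward overpriced → cash-and-carry (borrow at r, buy the stock and collect the dividends, short the forward).
Profit at T = |F_mkt − F*| = |139.53 − 134.0922| = S$5.44 per share

S$5.44 per share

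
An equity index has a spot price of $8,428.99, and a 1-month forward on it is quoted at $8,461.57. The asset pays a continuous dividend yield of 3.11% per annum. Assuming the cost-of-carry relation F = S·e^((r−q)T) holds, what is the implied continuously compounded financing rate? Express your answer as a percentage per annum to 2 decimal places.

From F = S·e^((r−q)T): (r − q) = ln(F/S)/T
ln(8461.57/8428.99) = ln(1.003865) = 0.003858
(r − q) = 0.003858 / (1/12) = 0.046296
r = ln(F/S)/T + q = 0.046296 + 0.0311 = 0.077396
r = 7.74%

7.74%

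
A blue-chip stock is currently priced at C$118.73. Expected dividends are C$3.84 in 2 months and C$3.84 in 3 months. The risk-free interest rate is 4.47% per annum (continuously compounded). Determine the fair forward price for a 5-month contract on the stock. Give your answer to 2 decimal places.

C$113.21

PV(dividends) I = 3.84·e^(−0.0447·2/12) + 3.84·e^(−0.0447·3/12)
I = 3.8115 + 3.7973 = 7.6088
F = (S − I)·e^(rT) = (118.73 − 7.6088) · e^(0.0447·5/12)
= 111.1212 · e^0.018625 = 111.1212 × 1.018800 = C$113.21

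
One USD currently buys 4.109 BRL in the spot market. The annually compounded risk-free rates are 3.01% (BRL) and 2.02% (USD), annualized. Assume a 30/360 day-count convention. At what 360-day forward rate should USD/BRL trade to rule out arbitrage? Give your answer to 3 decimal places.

By covered interest parity, F = S · (1+r_BRL)^T / (1+r_USD)^T
= 4.109 × 1.030100 / 1.020200 = 4.109 × 1.009704
F = 4.149 BRL per USD

4.149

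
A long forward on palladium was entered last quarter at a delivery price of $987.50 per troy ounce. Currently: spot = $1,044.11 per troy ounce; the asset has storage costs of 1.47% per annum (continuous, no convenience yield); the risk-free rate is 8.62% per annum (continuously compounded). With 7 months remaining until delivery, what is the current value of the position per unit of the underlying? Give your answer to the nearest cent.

Current fair forward for the remaining 7 months: F = S·e^((r + u)·T), (r + u) = 0.0862 + 0.0147 = 0.1009
F = 1044.11 · e^(0.1009 × 7/12) = 1044.11 × 1.06062497 = 1107.4091
Value of long forward = (F − K)·e^(−rT) = (1107.4091 − 987.50) · e^(−0.0862·7/12)
= 119.9091 × 0.95095995 = 114.03

$114.03 per troy ounce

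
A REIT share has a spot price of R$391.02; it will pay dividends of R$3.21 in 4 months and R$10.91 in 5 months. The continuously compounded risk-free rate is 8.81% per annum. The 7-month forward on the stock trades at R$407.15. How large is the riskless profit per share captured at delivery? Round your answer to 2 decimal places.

PV(dividends) I = 3.21·e^(−0.0881·4/12) + 10.91·e^(−0.0881·5/12) = 13.6339
Fair forward F* = (S − I)·e^(rT) = (391.02 − 13.6339)·e^0.051392 = 377.3861 × 1.052735 = 397.2876
Market R$407.15 > fair 397.2876: forward overpriced → cash-and-carry (borrow at r, buy the stock and collect the dividends, short the forward).
Profit at T = |F_mkt − F*| = |407.15 − 397.2876| = R$9.86 per share

R$9.86 per share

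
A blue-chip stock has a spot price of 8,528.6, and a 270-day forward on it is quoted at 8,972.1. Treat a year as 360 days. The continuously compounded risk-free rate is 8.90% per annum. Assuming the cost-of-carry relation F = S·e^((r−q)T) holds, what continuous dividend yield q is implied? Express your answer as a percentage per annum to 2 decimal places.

2.14%

From F = S·e^((r−q)T): (r − q) = ln(F/S)/T
ln(8972.1/8528.6) = ln(1.052002) = 0.050695
(r − q) = 0.050695 / (270/360) = 0.067593
q = r − ln(F/S)/T = 0.0890 − 0.067593 = 0.021407
q = 2.14%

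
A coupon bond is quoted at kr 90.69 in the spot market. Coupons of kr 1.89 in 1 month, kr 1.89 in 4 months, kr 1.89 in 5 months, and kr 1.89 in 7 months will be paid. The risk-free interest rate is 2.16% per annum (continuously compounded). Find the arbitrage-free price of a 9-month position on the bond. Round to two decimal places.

kr 84.55

PV(coupons) I = 1.89·e^(−0.0216·1/12) + 1.89·e^(−0.0216·4/12) + 1.89·e^(−0.0216·5/12) + 1.89·e^(−0.0216·7/12)
I = 1.8866 + 1.8764 + 1.8731 + 1.8663 = 7.5024
F = (S − I)·e^(rT) = (90.69 − 7.5024) · e^(0.0216·9/12)
= 83.1876 · e^0.016200 = 83.1876 × 1.016332 = kr 84.55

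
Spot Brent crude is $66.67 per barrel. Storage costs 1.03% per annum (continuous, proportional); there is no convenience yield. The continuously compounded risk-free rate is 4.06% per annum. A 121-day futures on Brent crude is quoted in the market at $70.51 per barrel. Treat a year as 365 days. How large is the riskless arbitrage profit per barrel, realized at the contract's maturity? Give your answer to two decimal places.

$2.71 per barrel

Fair futures: F* = S·e^(carry·T), with carry = (r + u) = 0.0406 + 0.0103 = 0.0509
F* = 66.67 · e^(0.0509 × 121/365) = 66.67 · e^0.016874 = 66.67 × 1.017017 = $67.8045
Market $70.51 > fair $67.8045: forward overpriced → cash-and-carry (buy spot, short the forward).
At maturity, profit = |F_mkt − F*| = |70.51 − 67.8045| = $2.71 per barrel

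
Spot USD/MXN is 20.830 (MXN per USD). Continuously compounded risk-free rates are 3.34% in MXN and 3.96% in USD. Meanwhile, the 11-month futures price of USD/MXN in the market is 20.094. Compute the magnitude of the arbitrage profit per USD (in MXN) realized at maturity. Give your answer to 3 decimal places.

0.618 per USD (in MXN)

Fair futures: F* = S·e^(carry·T), with carry = (r_MXN − r_USD) = 0.0334 − 0.0396 = -0.0062
F* = 20.830 · e^(-0.0062 × 11/12) = 20.830 · e^-0.005683 = 20.830 × 0.994333 = 20.7120
Market 20.094 < fair 20.7120: forward underpriced → reverse cash-and-carry (short spot, go long the forward).
At maturity, profit = |F_mkt − F*| = |20.094 − 20.7120| = 0.618 per USD (in MXN)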